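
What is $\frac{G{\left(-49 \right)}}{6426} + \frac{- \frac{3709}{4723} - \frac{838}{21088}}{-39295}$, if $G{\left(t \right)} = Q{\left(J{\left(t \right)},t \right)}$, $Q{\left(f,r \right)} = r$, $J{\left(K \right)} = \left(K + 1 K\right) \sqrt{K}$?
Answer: $- \frac{6830165113093}{898200559953360} \approx -0.0076043$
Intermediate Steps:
$J{\left(K \right)} = 2 K^{\frac{3}{2}}$ ($J{\left(K \right)} = \left(K + K\right) \sqrt{K} = 2 K \sqrt{K} = 2 K^{\frac{3}{2}}$)
$G{\left(t \right)} = t$
$\frac{G{\left(-49 \right)}}{6426} + \frac{- \frac{3709}{4723} - \frac{838}{21088}}{-39295} = - \frac{49}{6426} + \frac{- \frac{3709}{4723} - \frac{838}{21088}}{-39295} = \left(-49\right) \frac{1}{6426} + \left(\left(-3709\right) \frac{1}{4723} - \frac{419}{10544}\right) \left(- \frac{1}{39295}\right) = - \frac{7}{918} + \left(- \frac{3709}{4723} - \frac{419}{10544}\right) \left(- \frac{1}{39295}\right) = - \frac{7}{918} - - \frac{41086633}{1956863965040} = - \frac{7}{918} + \frac{41086633}{1956863965040} = - \frac{6830165113093}{898200559953360}$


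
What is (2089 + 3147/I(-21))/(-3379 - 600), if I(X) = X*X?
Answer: -308132/584913 ≈ -0.52680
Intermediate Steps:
I(X) = X**2
(2089 + 3147/I(-21))/(-3379 - 600) = (2089 + 3147/((-21)**2))/(-3379 - 600) = (2089 + 3147/441)/(-3979) = (2089 + 3147*(1/441))*(-1/3979) = (2089 + 1049/147)*(-1/3979) = (308132/147)*(-1/3979) = -308132/584913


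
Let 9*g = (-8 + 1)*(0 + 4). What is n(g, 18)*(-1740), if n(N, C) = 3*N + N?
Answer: 64960/3 ≈ 21653.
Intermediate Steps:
g = -28/9 (g = ((-8 + 1)*(0 + 4))/9 = (-7*4)/9 = (⅑)*(-28) = -28/9 ≈ -3.1111)
n(N, C) = 4*N
n(g, 18)*(-1740) = (4*(-28/9))*(-1740) = -112/9*(-1740) = 64960/3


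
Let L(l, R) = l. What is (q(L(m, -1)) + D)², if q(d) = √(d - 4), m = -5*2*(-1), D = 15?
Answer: (15 + √6)² ≈ 304.48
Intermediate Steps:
m = 10 (m = -10*(-1) = 10)
q(d) = √(-4 + d)
(q(L(m, -1)) + D)² = (√(-4 + 10) + 15)² = (√6 + 15)² = (15 + √6)²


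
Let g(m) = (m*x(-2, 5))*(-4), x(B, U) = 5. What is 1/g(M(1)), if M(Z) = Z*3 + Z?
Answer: -1/80 ≈ -0.012500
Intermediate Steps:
M(Z) = 4*Z (M(Z) = 3*Z + Z = 4*Z)
g(m) = -20*m (g(m) = (m*5)*(-4) = (5*m)*(-4) = -20*m)
1/g(M(1)) = 1/(-80) = -1/80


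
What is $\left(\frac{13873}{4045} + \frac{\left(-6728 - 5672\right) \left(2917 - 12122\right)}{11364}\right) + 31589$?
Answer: $\frac{478481402398}{11491845} \approx 41637.0$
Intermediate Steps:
$\left(\frac{13873}{4045} + \frac{\left(-6728 - 5672\right) \left(2917 - 12122\right)}{11364}\right) + 31589 = \left(13873 \cdot \frac{1}{4045} + \left(-12400\right) \left(-9205\right) \frac{1}{11364}\right) + 31589 = \left(\frac{13873}{4045} + 114142000 \cdot \frac{1}{11364}\right) + 31589 = \left(\frac{13873}{4045} + \frac{28535500}{2841}\right) + 31589 = \frac{115465510693}{11491845} + 31589 = \frac{478481402398}{11491845}$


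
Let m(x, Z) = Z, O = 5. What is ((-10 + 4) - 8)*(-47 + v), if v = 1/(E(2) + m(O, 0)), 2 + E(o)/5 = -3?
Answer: 16464/25 ≈ 658.56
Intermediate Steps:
E(o) = -25 (E(o) = -10 + 5*(-3) = -10 - 15 = -25)
v = -1/25 (v = 1/(-25 + 0) = 1/(-25) = -1/25 ≈ -0.040000)
((-10 + 4) - 8)*(-47 + v) = ((-10 + 4) - 8)*(-47 - 1/25) = (-6 - 8)*(-1176/25) = -14*(-1176/25) = 16464/25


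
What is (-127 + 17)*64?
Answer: -7040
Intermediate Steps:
(-127 + 17)*64 = -110*64 = -7040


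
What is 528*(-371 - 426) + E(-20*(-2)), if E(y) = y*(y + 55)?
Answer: -417016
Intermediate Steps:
E(y) = y*(55 + y)
528*(-371 - 426) + E(-20*(-2)) = 528*(-371 - 426) + (-20*(-2))*(55 - 20*(-2)) = 528*(-797) + 40*(55 + 40) = -420816 + 40*95 = -420816 + 3800 = -417016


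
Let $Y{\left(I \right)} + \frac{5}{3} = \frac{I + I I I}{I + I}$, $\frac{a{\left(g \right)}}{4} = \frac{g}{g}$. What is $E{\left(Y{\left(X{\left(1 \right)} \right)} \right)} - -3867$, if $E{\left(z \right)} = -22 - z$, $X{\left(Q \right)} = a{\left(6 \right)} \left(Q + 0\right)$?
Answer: $\frac{23029}{6} \approx 3838.2$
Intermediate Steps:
$a{\left(g \right)} = 4$ ($a{\left(g \right)} = 4 \frac{g}{g} = 4 \cdot 1 = 4$)
$X{\left(Q \right)} = 4 Q$ ($X{\left(Q \right)} = 4 \left(Q + 0\right) = 4 Q$)
$Y{\left(I \right)} = - \frac{5}{3} + \frac{I + I^{3}}{2 I}$ ($Y{\left(I \right)} = - \frac{5}{3} + \frac{I + I I I}{I + I} = - \frac{5}{3} + \frac{I + I^{2} I}{2 I} = - \frac{5}{3} + \left(I + I^{3}\right) \frac{1}{2 I} = - \frac{5}{3} + \frac{I + I^{3}}{2 I}$)
$E{\left(Y{\left(X{\left(1 \right)} \right)} \right)} - -3867 = \left(-22 - \left(- \frac{7}{6} + \frac{\left(4 \cdot 1\right)^{2}}{2}\right)\right) - -3867 = \left(-22 - \left(- \frac{7}{6} + \frac{4^{2}}{2}\right)\right) + 3867 = \left(-22 - \left(- \frac{7}{6} + \frac{1}{2} \cdot 16\right)\right) + 3867 = \left(-22 - \left(- \frac{7}{6} + 8\right)\right) + 3867 = \left(-22 - \frac{41}{6}\right) + 3867 = - \frac{173}{6} + 3867 = \frac{23029}{6}$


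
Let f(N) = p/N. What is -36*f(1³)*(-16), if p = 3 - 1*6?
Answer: -1728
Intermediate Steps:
p = -3 (p = 3 - 6 = -3)
f(N) = -3/N
-36*f(1³)*(-16) = -(-108)/(1³)*(-16) = -(-108)/1*(-16) = -(-108)*(-16) = -36*(-3)*(-16) = 108*(-16) = -1728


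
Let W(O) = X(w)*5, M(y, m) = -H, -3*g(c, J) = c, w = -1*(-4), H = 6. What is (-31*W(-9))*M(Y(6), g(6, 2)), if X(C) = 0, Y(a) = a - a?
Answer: 0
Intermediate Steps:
Y(a) = 0
w = 4
g(c, J) = -c/3
M(y, m) = -6 (M(y, m) = -1*6 = -6)
W(O) = 0 (W(O) = 0*5 = 0)
(-31*W(-9))*M(Y(6), g(6, 2)) = -31*0*(-6) = 0*(-6) = 0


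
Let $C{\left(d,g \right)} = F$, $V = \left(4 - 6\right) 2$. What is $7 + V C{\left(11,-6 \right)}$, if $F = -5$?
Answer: $27$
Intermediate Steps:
$V = -4$ ($V = \left(-2\right) 2 = -4$)
$C{\left(d,g \right)} = -5$
$7 + V C{\left(11,-6 \right)} = 7 - -20 = 7 + 20 = 27$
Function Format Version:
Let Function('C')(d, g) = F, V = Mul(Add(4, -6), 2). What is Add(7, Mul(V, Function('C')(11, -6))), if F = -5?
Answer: 27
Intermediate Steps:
V = -4 (V = Mul(-2, 2) = -4)
Function('C')(d, g) = -5
Add(7, Mul(V, Function('C')(11, -6))) = Add(7, Mul(-4, -5)) = Add(7, 20) = 27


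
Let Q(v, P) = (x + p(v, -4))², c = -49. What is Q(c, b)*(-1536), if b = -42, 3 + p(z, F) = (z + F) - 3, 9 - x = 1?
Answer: -3995136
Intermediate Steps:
x = 8 (x = 9 - 1*1 = 9 - 1 = 8)
p(z, F) = -6 + F + z (p(z, F) = -3 + ((z + F) - 3) = -3 + ((F + z) - 3) = -3 + (-3 + F + z) = -6 + F + z)
Q(v, P) = (-2 + v)² (Q(v, P) = (8 + (-6 - 4 + v))² = (8 + (-10 + v))² = (-2 + v)²)
Q(c, b)*(-1536) = (-2 - 49)²*(-1536) = (-51)²*(-1536) = 2601*(-1536) = -3995136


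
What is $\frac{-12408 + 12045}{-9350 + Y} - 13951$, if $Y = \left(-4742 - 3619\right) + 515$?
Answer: $- \frac{79967011}{5732} \approx -13951.0$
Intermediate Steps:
$Y = -7846$ ($Y = -8361 + 515 = -7846$)
$\frac{-12408 + 12045}{-9350 + Y} - 13951 = \frac{-12408 + 12045}{-9350 - 7846} - 13951 = - \frac{363}{-17196} - 13951 = \left(-363\right) \left(- \frac{1}{17196}\right) - 13951 = \frac{121}{5732} - 13951 = - \frac{79967011}{5732}$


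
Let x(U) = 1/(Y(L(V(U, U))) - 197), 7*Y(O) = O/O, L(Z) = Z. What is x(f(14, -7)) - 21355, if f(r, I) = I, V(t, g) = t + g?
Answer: -29427197/1378 ≈ -21355.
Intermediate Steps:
V(t, g) = g + t
Y(O) = 1/7 (Y(O) = (O/O)/7 = (1/7)*1 = 1/7)
x(U) = -7/1378 (x(U) = 1/(1/7 - 197) = 1/(-1378/7) = -7/1378)
x(f(14, -7)) - 21355 = -7/1378 - 21355 = -29427197/1378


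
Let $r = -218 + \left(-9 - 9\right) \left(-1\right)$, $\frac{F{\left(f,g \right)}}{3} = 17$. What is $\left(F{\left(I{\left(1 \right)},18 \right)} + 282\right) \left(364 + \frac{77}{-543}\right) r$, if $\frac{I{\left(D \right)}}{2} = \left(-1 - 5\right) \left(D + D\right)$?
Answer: $- \frac{4386165000}{181} \approx -2.4233 \cdot 10^{7}$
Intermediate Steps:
$I{\left(D \right)} = - 24 D$ ($I{\left(D \right)} = 2 \left(-1 - 5\right) \left(D + D\right) = 2 \left(- 6 \cdot 2 D\right) = 2 \left(- 12 D\right) = - 24 D$)
$F{\left(f,g \right)} = 51$ ($F{\left(f,g \right)} = 3 \cdot 17 = 51$)
$r = -200$ ($r = -218 - -18 = -218 + 18 = -200$)
$\left(F{\left(I{\left(1 \right)},18 \right)} + 282\right) \left(364 + \frac{77}{-543}\right) r = \left(51 + 282\right) \left(364 + \frac{77}{-543}\right) \left(-200\right) = 333 \left(364 + 77 \left(- \frac{1}{543}\right)\right) \left(-200\right) = 333 \left(364 - \frac{77}{543}\right) \left(-200\right) = 333 \cdot \frac{197575}{543} \left(-200\right) = \frac{21930825}{181} \left(-200\right) = - \frac{4386165000}{181}$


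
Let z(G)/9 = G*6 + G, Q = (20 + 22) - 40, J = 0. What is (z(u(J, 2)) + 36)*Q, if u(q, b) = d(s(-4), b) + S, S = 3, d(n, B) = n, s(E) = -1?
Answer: 324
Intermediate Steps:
Q = 2 (Q = 42 - 40 = 2)
u(q, b) = 2 (u(q, b) = -1 + 3 = 2)
z(G) = 63*G (z(G) = 9*(G*6 + G) = 9*(6*G + G) = 9*(7*G) = 63*G)
(z(u(J, 2)) + 36)*Q = (63*2 + 36)*2 = (126 + 36)*2 = 162*2 = 324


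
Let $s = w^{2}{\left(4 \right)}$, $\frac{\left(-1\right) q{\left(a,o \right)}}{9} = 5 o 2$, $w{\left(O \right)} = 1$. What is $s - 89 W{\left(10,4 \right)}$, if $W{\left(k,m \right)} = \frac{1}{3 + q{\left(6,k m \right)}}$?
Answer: $\frac{3686}{3597} \approx 1.0247$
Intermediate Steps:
$q{\left(a,o \right)} = - 90 o$ ($q{\left(a,o \right)} = - 9 \cdot 5 o 2 = - 9 \cdot 10 o = - 90 o$)
$s = 1$ ($s = 1^{2} = 1$)
$W{\left(k,m \right)} = \frac{1}{3 - 90 k m}$
$s - 89 W{\left(10,4 \right)} = 1 - 89 \left(- \frac{1}{-3 + 90 \cdot 10 \cdot 4}\right) = 1 - 89 \left(- \frac{1}{-3 + 3600}\right) = 1 - 89 \left(- \frac{1}{3597}\right) = 1 - 89 \left(\left(-1\right) \frac{1}{3597}\right) = 1 - - \frac{89}{3597} = 1 + \frac{89}{3597} = \frac{3686}{3597}$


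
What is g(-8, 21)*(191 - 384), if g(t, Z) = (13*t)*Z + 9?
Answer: 419775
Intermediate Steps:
g(t, Z) = 9 + 13*Z*t (g(t, Z) = 13*Z*t + 9 = 9 + 13*Z*t)
g(-8, 21)*(191 - 384) = (9 + 13*21*(-8))*(191 - 384) = (9 - 2184)*(-193) = -2175*(-193) = 419775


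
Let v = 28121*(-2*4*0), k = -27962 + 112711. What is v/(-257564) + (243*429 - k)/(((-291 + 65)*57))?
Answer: -9749/6441 ≈ -1.5136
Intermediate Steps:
k = 84749
v = 0 (v = 28121*(-8*0) = 28121*0 = 0)
v/(-257564) + (243*429 - k)/(((-291 + 65)*57)) = 0/(-257564) + (243*429 - 1*84749)/(((-291 + 65)*57)) = 0*(-1/257564) + (104247 - 84749)/((-226*57)) = 0 + 19498/(-12882) = 0 + 19498*(-1/12882) = 0 - 9749/6441 = -9749/6441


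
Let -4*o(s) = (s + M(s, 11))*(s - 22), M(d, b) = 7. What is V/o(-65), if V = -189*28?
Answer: 3528/841 ≈ 4.1950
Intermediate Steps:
V = -5292
o(s) = -(-22 + s)*(7 + s)/4 (o(s) = -(s + 7)*(s - 22)/4 = -(7 + s)*(-22 + s)/4 = -(-22 + s)*(7 + s)/4)
V/o(-65) = -5292/(77/2 - ¼*(-65)² + (15/4)*(-65)) = -5292/(77/2 - ¼*4225 - 975/4) = -5292/(77/2 - 4225/4 - 975/4) = -5292/(-2523/2) = -5292*(-2/2523) = 3528/841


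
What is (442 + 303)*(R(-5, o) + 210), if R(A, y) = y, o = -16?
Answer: 144530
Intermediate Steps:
(442 + 303)*(R(-5, o) + 210) = (442 + 303)*(-16 + 210) = 745*194 = 144530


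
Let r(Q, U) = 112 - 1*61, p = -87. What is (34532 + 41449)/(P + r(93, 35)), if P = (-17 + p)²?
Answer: 75981/10867 ≈ 6.9919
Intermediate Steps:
r(Q, U) = 51 (r(Q, U) = 112 - 61 = 51)
P = 10816 (P = (-17 - 87)² = (-104)² = 10816)
(34532 + 41449)/(P + r(93, 35)) = (34532 + 41449)/(10816 + 51) = 75981/10867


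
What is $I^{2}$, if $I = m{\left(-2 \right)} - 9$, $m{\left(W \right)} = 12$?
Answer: $9$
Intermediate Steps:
$I = 3$ ($I = 12 - 9 = 3$)
$I^{2} = 3^{2} = 9$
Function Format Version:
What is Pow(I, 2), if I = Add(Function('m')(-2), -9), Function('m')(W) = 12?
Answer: 9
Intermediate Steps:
I = 3 (I = Add(12, -9) = 3)
Pow(I, 2) = Pow(3, 2) = 9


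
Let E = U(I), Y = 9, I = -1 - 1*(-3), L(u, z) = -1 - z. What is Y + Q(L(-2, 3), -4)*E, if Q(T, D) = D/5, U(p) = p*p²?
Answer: 13/5 ≈ 2.6000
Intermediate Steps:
I = 2 (I = -1 + 3 = 2)
U(p) = p³
E = 8 (E = 2³ = 8)
Q(T, D) = D/5 (Q(T, D) = D*(⅕) = D/5)
Y + Q(L(-2, 3), -4)*E = 9 + ((⅕)*(-4))*8 = 9 - ⅘*8 = 9 - 32/5 = 13/5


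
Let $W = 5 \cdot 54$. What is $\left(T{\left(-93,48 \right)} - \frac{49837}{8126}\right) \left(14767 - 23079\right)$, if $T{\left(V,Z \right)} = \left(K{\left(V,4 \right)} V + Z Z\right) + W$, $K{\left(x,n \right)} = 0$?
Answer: $- \frac{86721119972}{4063} \approx -2.1344 \cdot 10^{7}$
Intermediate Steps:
$W = 270$
$T{\left(V,Z \right)} = 270 + Z^{2}$ ($T{\left(V,Z \right)} = \left(0 V + Z Z\right) + 270 = \left(0 + Z^{2}\right) + 270 = Z^{2} + 270 = 270 + Z^{2}$)
$\left(T{\left(-93,48 \right)} - \frac{49837}{8126}\right) \left(14767 - 23079\right) = \left(\left(270 + 48^{2}\right) - \frac{49837}{8126}\right) \left(14767 - 23079\right) = \left(\left(270 + 2304\right) - \frac{49837}{8126}\right) \left(-8312\right) = \left(2574 - \frac{49837}{8126}\right) \left(-8312\right) = \frac{20866487}{8126} \left(-8312\right) = - \frac{86721119972}{4063}$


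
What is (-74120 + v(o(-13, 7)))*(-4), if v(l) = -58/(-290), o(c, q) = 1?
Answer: 1482396/5 ≈ 2.9648e+5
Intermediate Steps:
v(l) = ⅕ (v(l) = -58*(-1/290) = ⅕)
(-74120 + v(o(-13, 7)))*(-4) = (-74120 + ⅕)*(-4) = -370599/5*(-4) = 1482396/5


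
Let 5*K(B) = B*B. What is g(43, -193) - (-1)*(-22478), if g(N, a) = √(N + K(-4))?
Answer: -22478 + √1155/5 ≈ -22471.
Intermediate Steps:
K(B) = B²/5 (K(B) = (B*B)/5 = B²/5)
g(N, a) = √(16/5 + N) (g(N, a) = √(N + (⅕)*(-4)²) = √(N + (⅕)*16) = √(N + 16/5) = √(16/5 + N))
g(43, -193) - (-1)*(-22478) = √(80 + 25*43)/5 - (-1)*(-22478) = √(80 + 1075)/5 - 1*22478 = √1155/5 - 22478 = -22478 + √1155/5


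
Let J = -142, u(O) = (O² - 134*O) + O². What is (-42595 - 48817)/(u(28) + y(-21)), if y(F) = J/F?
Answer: 959826/22861 ≈ 41.985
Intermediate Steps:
u(O) = -134*O + 2*O²
y(F) = -142/F
(-42595 - 48817)/(u(28) + y(-21)) = (-42595 - 48817)/(2*28*(-67 + 28) - 142/(-21)) = -91412/(2*28*(-39) - 142*(-1/21)) = -91412/(-2184 + 142/21) = -91412/(-45722/21) = -91412*(-21/45722) = 959826/22861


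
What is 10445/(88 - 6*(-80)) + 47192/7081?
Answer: 100766101/4022008 ≈ 25.054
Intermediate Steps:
10445/(88 - 6*(-80)) + 47192/7081 = 10445/(88 + 480) + 47192*(1/7081) = 10445/568 + 47192/7081 = 100766101/4022008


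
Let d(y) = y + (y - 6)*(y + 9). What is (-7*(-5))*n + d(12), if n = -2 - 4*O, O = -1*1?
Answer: 208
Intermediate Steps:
O = -1
n = 2 (n = -2 - 4*(-1) = -2 + 4 = 2)
d(y) = y + (-6 + y)*(9 + y)
(-7*(-5))*n + d(12) = -7*(-5)*2 + (-54 + 12**2 + 4*12) = 35*2 + (-54 + 144 + 48) = 70 + 138 = 208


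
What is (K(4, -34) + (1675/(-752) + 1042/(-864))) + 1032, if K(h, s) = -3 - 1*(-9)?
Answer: 1312865/1269 ≈ 1034.6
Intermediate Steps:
K(h, s) = 6 (K(h, s) = -3 + 9 = 6)
(K(4, -34) + (1675/(-752) + 1042/(-864))) + 1032 = (6 + (1675/(-752) + 1042/(-864))) + 1032 = (6 + (1675*(-1/752) + 1042*(-1/864))) + 1032 = (6 + (-1675/752 - 521/432)) + 1032 = (6 - 4357/1269) + 1032 = 3257/1269 + 1032 = 1312865/1269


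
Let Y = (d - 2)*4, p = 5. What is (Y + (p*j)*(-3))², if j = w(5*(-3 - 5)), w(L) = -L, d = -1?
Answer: 374544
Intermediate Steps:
j = 40 (j = -5*(-3 - 5) = -5*(-8) = -1*(-40) = 40)
Y = -12 (Y = (-1 - 2)*4 = -3*4 = -12)
(Y + (p*j)*(-3))² = (-12 + (5*40)*(-3))² = (-12 + 200*(-3))² = (-12 - 600)² = (-612)² = 374544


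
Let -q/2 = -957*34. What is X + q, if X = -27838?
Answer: 37238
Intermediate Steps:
q = 65076 (q = -(-1914)*34 = -2*(-32538) = 65076)
X + q = -27838 + 65076 = 37238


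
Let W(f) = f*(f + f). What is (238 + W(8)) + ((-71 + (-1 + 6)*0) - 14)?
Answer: 281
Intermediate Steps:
W(f) = 2*f**2 (W(f) = f*(2*f) = 2*f**2)
(238 + W(8)) + ((-71 + (-1 + 6)*0) - 14) = (238 + 2*8**2) + ((-71 + (-1 + 6)*0) - 14) = (238 + 2*64) + ((-71 + 5*0) - 14) = (238 + 128) + ((-71 + 0) - 14) = 366 + (-71 - 14) = 366 - 85 = 281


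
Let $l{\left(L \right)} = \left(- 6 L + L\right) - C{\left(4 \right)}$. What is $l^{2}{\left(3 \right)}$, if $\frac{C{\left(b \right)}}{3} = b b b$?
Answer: $42849$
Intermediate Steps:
$C{\left(b \right)} = 3 b^{3}$ ($C{\left(b \right)} = 3 b b b = 3 b^{2} b = 3 b^{3}$)
$l{\left(L \right)} = -192 - 5 L$ ($l{\left(L \right)} = \left(- 6 L + L\right) - 3 \cdot 4^{3} = - 5 L - 3 \cdot 64 = - 5 L - 192 = -192 - 5 L$)
$l^{2}{\left(3 \right)} = \left(-192 - 15\right)^{2} = \left(-207\right)^{2} = 42849$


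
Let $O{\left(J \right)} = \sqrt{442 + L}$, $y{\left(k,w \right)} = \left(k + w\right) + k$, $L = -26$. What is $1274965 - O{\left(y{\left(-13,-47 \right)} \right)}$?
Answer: $1274965 - 4 \sqrt{26} \approx 1.2749 \cdot 10^{6}$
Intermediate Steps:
$y{\left(k,w \right)} = w + 2 k$
$O{\left(J \right)} = 4 \sqrt{26}$ ($O{\left(J \right)} = \sqrt{442 - 26} = \sqrt{416} = 4 \sqrt{26}$)
$1274965 - O{\left(y{\left(-13,-47 \right)} \right)} = 1274965 - 4 \sqrt{26}$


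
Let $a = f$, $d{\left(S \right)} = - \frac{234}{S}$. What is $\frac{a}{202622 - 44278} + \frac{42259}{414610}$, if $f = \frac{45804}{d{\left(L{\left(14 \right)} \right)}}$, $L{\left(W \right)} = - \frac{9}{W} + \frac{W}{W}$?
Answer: $\frac{129918250097}{1280194613880} \approx 0.10148$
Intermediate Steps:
$L{\left(W \right)} = 1 - \frac{9}{W}$ ($L{\left(W \right)} = - \frac{9}{W} + 1 = 1 - \frac{9}{W}$)
$f = - \frac{19085}{273}$ ($f = \frac{45804}{\left(-234\right) \frac{1}{\frac{1}{14} \left(-9 + 14\right)}} = \frac{45804}{\left(-234\right) \frac{1}{\frac{1}{14} \cdot 5}} = \frac{45804}{\left(-234\right) \frac{1}{\frac{5}{14}}} = \frac{45804}{\left(-234\right) \frac{14}{5}} = \frac{45804}{- \frac{3276}{5}} = 45804 \left(- \frac{5}{3276}\right) = - \frac{19085}{273} \approx -69.908$)
$a = - \frac{19085}{273} \approx -69.908$
$\frac{a}{202622 - 44278} + \frac{42259}{414610} = - \frac{19085}{273 \left(202622 - 44278\right)} + \frac{42259}{414610} = - \frac{19085}{273 \cdot 158344} + 42259 \cdot \frac{1}{414610} = \left(- \frac{19085}{273}\right) \frac{1}{158344} + \frac{6037}{59230} = - \frac{19085}{43227912} + \frac{6037}{59230} = \frac{129918250097}{1280194613880}$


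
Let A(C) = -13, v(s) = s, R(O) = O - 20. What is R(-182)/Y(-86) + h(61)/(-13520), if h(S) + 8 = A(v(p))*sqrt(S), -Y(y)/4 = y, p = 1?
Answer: -85259/145340 + sqrt(61)/1040 ≈ -0.57911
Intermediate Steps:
R(O) = -20 + O
Y(y) = -4*y
h(S) = -8 - 13*sqrt(S)
R(-182)/Y(-86) + h(61)/(-13520) = (-20 - 182)/((-4*(-86))) + (-8 - 13*sqrt(61))/(-13520) = -202/344 + (-8 - 13*sqrt(61))*(-1/13520) = -202*1/344 + (1/1690 + sqrt(61)/1040) = -101/172 + (1/1690 + sqrt(61)/1040) = -85259/145340 + sqrt(61)/1040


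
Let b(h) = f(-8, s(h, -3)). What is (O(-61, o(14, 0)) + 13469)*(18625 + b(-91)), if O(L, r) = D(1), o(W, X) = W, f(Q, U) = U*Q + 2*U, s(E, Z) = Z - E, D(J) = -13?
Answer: 243513232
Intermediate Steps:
f(Q, U) = 2*U + Q*U (f(Q, U) = Q*U + 2*U = 2*U + Q*U)
O(L, r) = -13
b(h) = 18 + 6*h (b(h) = (-3 - h)*(2 - 8) = (-3 - h)*(-6) = 18 + 6*h)
(O(-61, o(14, 0)) + 13469)*(18625 + b(-91)) = (-13 + 13469)*(18625 + (18 + 6*(-91))) = 13456*(18625 + (18 - 546)) = 13456*(18625 - 528) = 13456*18097 = 243513232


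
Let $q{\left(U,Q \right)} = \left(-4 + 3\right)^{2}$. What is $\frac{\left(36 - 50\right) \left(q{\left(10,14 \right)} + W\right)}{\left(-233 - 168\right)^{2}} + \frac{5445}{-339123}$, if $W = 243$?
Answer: $- \frac{678001871}{18177105841} \approx -0.0373$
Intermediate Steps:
$q{\left(U,Q \right)} = 1$ ($q{\left(U,Q \right)} = \left(-1\right)^{2} = 1$)
$\frac{\left(36 - 50\right) \left(q{\left(10,14 \right)} + W\right)}{\left(-233 - 168\right)^{2}} + \frac{5445}{-339123} = \frac{\left(36 - 50\right) \left(1 + 243\right)}{\left(-233 - 168\right)^{2}} + \frac{5445}{-339123} = \frac{\left(36 - 50\right) 244}{\left(-401\right)^{2}} + 5445 \left(- \frac{1}{339123}\right) = \frac{\left(-14\right) 244}{160801} - \frac{1815}{113041} = \left(-3416\right) \frac{1}{160801} - \frac{1815}{113041} = - \frac{3416}{160801} - \frac{1815}{113041} = - \frac{678001871}{18177105841}$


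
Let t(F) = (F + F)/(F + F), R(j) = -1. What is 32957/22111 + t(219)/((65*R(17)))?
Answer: 2120094/1437215 ≈ 1.4751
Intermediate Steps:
t(F) = 1 (t(F) = (2*F)/((2*F)) = (2*F)*(1/(2*F)) = 1)
32957/22111 + t(219)/((65*R(17))) = 32957/22111 + 1/(65*(-1)) = 32957*(1/22111) + 1/(-65) = 32957/22111 + 1*(-1/65) = 32957/22111 - 1/65 = 2120094/1437215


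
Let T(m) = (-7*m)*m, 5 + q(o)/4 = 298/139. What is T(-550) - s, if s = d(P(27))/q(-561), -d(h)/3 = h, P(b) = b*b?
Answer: -3362893993/1588 ≈ -2.1177e+6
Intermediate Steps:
P(b) = b²
q(o) = -1588/139 (q(o) = -20 + 4*(298/139) = -20 + 1192/139 = -1588/139)
d(h) = -3*h
T(m) = -7*m²
s = 303993/1588 (s = (-3*27²)/(-1588/139) = -3*729*(-139/1588) = -2187*(-139/1588) = 303993/1588 ≈ 191.43)
T(-550) - s = -7*(-550)² - 1*303993/1588 = -7*302500 - 303993/1588 = -2117500 - 303993/1588 = -3362893993/1588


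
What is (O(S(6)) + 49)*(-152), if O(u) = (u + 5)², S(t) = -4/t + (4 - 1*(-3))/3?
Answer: -127832/9 ≈ -14204.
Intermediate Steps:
S(t) = 7/3 - 4/t (S(t) = -4/t + (4 + 3)*(⅓) = -4/t + 7*(⅓) = -4/t + 7/3 = 7/3 - 4/t)
O(u) = (5 + u)²
(O(S(6)) + 49)*(-152) = ((5 + (7/3 - 4/6))² + 49)*(-152) = ((5 + (7/3 - 4*⅙))² + 49)*(-152) = ((5 + (7/3 - ⅔))² + 49)*(-152) = ((5 + 5/3)² + 49)*(-152) = ((20/3)² + 49)*(-152) = (400/9 + 49)*(-152) = (841/9)*(-152) = -127832/9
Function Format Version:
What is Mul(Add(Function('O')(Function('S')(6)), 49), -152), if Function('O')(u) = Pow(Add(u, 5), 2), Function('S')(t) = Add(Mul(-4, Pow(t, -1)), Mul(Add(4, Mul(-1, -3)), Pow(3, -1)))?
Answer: Rational(-127832, 9) ≈ -14204.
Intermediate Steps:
Function('S')(t) = Add(Rational(7, 3), Mul(-4, Pow(t, -1))) (Function('S')(t) = Add(Mul(-4, Pow(t, -1)), Mul(Add(4, 3), Rational(1, 3))) = Add(Mul(-4, Pow(t, -1)), Mul(7, Rational(1, 3))) = Add(Mul(-4, Pow(t, -1)), Rational(7, 3)) = Add(Rational(7, 3), Mul(-4, Pow(t, -1))))
Function('O')(u) = Pow(Add(5, u), 2)
Mul(Add(Function('O')(Function('S')(6)), 49), -152) = Mul(Add(Pow(Add(5, Add(Rational(7, 3), Mul(-4, Pow(6, -1)))), 2), 49), -152) = Mul(Add(Pow(Add(5, Add(Rational(7, 3), Mul(-4, Rational(1, 6)))), 2), 49), -152) = Mul(Add(Pow(Add(5, Add(Rational(7, 3), Rational(-2, 3))), 2), 49), -152) = Mul(Add(Pow(Add(5, Rational(5, 3)), 2), 49), -152) = Mul(Add(Pow(Rational(20, 3), 2), 49), -152) = Mul(Add(Rational(400, 9), 49), -152) = Mul(Rational(841, 9), -152) = Rational(-127832, 9)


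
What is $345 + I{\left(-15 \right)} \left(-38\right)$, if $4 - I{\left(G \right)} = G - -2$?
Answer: $-301$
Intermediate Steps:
$I{\left(G \right)} = 2 - G$ ($I{\left(G \right)} = 4 - \left(G - -2\right) = 4 - \left(G + 2\right) = 4 - \left(2 + G\right) = 2 - G$)
$345 + I{\left(-15 \right)} \left(-38\right) = 345 + \left(2 - -15\right) \left(-38\right) = 345 + \left(2 + 15\right) \left(-38\right) = 345 + 17 \left(-38\right) = 345 - 646 = -301$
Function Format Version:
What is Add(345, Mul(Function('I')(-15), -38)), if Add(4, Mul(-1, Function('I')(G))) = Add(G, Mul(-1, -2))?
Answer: -301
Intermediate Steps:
Function('I')(G) = Add(2, Mul(-1, G)) (Function('I')(G) = Add(4, Mul(-1, Add(G, Mul(-1, -2)))) = Add(4, Mul(-1, Add(G, 2))) = Add(4, Mul(-1, Add(2, G))) = Add(4, Add(-2, Mul(-1, G))) = Add(2, Mul(-1, G)))
Add(345, Mul(Function('I')(-15), -38)) = Add(345, Mul(Add(2, Mul(-1, -15)), -38)) = Add(345, Mul(Add(2, 15), -38)) = Add(345, Mul(17, -38)) = Add(345, -646) = -301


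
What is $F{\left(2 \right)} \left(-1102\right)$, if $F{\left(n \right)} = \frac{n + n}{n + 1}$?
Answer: $- \frac{4408}{3} \approx -1469.3$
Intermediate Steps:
$F{\left(n \right)} = \frac{2 n}{1 + n}$
$F{\left(2 \right)} \left(-1102\right) = 2 \cdot 2 \frac{1}{1 + 2} \left(-1102\right) = 2 \cdot 2 \cdot \frac{1}{3} \left(-1102\right) = \frac{4}{3} \left(-1102\right) = - \frac{4408}{3}$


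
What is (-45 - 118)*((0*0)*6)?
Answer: 0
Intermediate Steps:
(-45 - 118)*((0*0)*6) = -0*6 = -163*0 = 0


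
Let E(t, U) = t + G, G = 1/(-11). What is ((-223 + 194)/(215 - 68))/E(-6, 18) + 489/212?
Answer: 4883789/2087988 ≈ 2.3390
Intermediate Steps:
G = -1/11 ≈ -0.090909
E(t, U) = -1/11 + t (E(t, U) = t - 1/11 = -1/11 + t)
((-223 + 194)/(215 - 68))/E(-6, 18) + 489/212 = ((-223 + 194)/(215 - 68))/(-1/11 - 6) + 489/212 = (-29/147)/(-67/11) + 489*(1/212) = -29*1/147*(-11/67) + 489/212 = -29/147*(-11/67) + 489/212 = 319/9849 + 489/212 = 4883789/2087988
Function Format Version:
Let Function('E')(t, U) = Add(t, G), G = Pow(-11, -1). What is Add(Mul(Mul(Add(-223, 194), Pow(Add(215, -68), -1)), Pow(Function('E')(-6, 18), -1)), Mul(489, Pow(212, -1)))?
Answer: Rational(4883789, 2087988) ≈ 2.3390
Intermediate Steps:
G = Rational(-1, 11) ≈ -0.090909
Function('E')(t, U) = Add(Rational(-1, 11), t) (Function('E')(t, U) = Add(t, Rational(-1, 11)) = Add(Rational(-1, 11), t))
Add(Mul(Mul(Add(-223, 194), Pow(Add(215, -68), -1)), Pow(Function('E')(-6, 18), -1)), Mul(489, Pow(212, -1))) = Add(Mul(Mul(Add(-223, 194), Pow(Add(215, -68), -1)), Pow(Add(Rational(-1, 11), -6), -1)), Mul(489, Pow(212, -1))) = Add(Mul(Mul(-29, Pow(147, -1)), Pow(Rational(-67, 11), -1)), Mul(489, Rational(1, 212))) = Add(Mul(Mul(-29, Rational(1, 147)), Rational(-11, 67)), Rational(489, 212)) = Add(Mul(Rational(-29, 147), Rational(-11, 67)), Rational(489, 212)) = Add(Rational(319, 9849), Rational(489, 212)) = Rational(4883789, 2087988)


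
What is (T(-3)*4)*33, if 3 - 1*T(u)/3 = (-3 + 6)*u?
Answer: 4752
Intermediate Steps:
T(u) = 9 - 9*u (T(u) = 9 - 3*(-3 + 6)*u = 9 - 9*u)
(T(-3)*4)*33 = ((9 - 9*(-3))*4)*33 = ((9 + 27)*4)*33 = (36*4)*33 = 144*33 = 4752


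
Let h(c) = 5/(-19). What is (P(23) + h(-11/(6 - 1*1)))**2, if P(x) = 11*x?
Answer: 23059204/361 ≈ 63876.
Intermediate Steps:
h(c) = -5/19 (h(c) = 5*(-1/19) = -5/19)
(P(23) + h(-11/(6 - 1*1)))**2 = (11*23 - 5/19)**2 = (253 - 5/19)**2 = (4802/19)**2 = 23059204/361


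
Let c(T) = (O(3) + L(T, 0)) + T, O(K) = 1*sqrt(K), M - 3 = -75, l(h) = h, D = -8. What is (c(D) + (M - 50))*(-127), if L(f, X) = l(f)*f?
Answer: 8382 - 127*sqrt(3) ≈ 8162.0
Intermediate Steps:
M = -72 (M = 3 - 75 = -72)
O(K) = sqrt(K)
L(f, X) = f**2 (L(f, X) = f*f = f**2)
c(T) = T + sqrt(3) + T**2 (c(T) = (sqrt(3) + T**2) + T = T + sqrt(3) + T**2)
(c(D) + (M - 50))*(-127) = ((-8 + sqrt(3) + (-8)**2) + (-72 - 50))*(-127) = ((-8 + sqrt(3) + 64) - 122)*(-127) = ((56 + sqrt(3)) - 122)*(-127) = (-66 + sqrt(3))*(-127) = 8382 - 127*sqrt(3)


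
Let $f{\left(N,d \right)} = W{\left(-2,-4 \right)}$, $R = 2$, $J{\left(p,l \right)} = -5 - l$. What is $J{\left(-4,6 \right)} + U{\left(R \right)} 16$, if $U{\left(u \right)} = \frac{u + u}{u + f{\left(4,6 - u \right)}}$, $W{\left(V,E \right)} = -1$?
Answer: $53$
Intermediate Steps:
$f{\left(N,d \right)} = -1$
$U{\left(u \right)} = \frac{2 u}{-1 + u}$ ($U{\left(u \right)} = \frac{u + u}{u - 1} = \frac{2 u}{-1 + u}$)
$J{\left(-4,6 \right)} + U{\left(R \right)} 16 = \left(-5 - 6\right) + 2 \cdot 2 \frac{1}{-1 + 2} \cdot 16 = \left(-5 - 6\right) + 2 \cdot 2 \cdot 1^{-1} \cdot 16 = -11 + 2 \cdot 2 \cdot 1 \cdot 16 = -11 + 4 \cdot 16 = -11 + 64 = 53$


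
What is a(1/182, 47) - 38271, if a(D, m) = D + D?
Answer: -3482660/91 ≈ -38271.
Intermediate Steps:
a(D, m) = 2*D
a(1/182, 47) - 38271 = 2/182 - 38271 = 2*(1/182) - 38271 = 1/91 - 38271 = -3482660/91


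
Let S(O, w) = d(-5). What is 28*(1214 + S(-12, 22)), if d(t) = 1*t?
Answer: 33852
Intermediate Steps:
d(t) = t
S(O, w) = -5
28*(1214 + S(-12, 22)) = 28*(1214 - 5) = 28*1209 = 33852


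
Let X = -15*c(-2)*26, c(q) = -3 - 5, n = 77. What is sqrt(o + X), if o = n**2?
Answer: sqrt(9049) ≈ 95.126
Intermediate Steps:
c(q) = -8
o = 5929 (o = 77**2 = 5929)
X = 3120 (X = -15*(-8)*26 = 120*26 = 3120)
sqrt(o + X) = sqrt(5929 + 3120) = sqrt(9049)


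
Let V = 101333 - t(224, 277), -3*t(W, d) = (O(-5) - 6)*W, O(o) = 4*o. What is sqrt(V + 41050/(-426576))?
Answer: 5*sqrt(45214985560062)/106644 ≈ 315.26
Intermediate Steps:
t(W, d) = 26*W/3 (t(W, d) = -(4*(-5) - 6)*W/3 = -(-20 - 6)*W/3 = -(-26)*W/3 = 26*W/3)
V = 298175/3 (V = 101333 - 26*224/3 = 101333 - 1*5824/3 = 101333 - 5824/3 = 298175/3 ≈ 99392.)
sqrt(V + 41050/(-426576)) = sqrt(298175/3 + 41050/(-426576)) = sqrt(298175/3 + 41050*(-1/426576)) = sqrt(298175/3 - 20525/213288) = sqrt(21199029275/213288) = 5*sqrt(45214985560062)/106644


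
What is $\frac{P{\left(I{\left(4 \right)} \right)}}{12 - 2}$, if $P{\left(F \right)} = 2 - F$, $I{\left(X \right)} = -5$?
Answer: $\frac{7}{10} \approx 0.7$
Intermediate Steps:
$\frac{P{\left(I{\left(4 \right)} \right)}}{12 - 2} = \frac{2 - -5}{12 - 2} = \frac{2 + 5}{10} = 7 \cdot \frac{1}{10} = \frac{7}{10}$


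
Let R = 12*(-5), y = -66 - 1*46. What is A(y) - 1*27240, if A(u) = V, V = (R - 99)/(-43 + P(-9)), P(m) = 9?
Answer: -926001/34 ≈ -27235.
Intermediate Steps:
y = -112 (y = -66 - 46 = -112)
R = -60
V = 159/34 (V = (-60 - 99)/(-43 + 9) = -159/(-34) = -159*(-1/34) = 159/34 ≈ 4.6765)
A(u) = 159/34
A(y) - 1*27240 = 159/34 - 1*27240 = 159/34 - 27240 = -926001/34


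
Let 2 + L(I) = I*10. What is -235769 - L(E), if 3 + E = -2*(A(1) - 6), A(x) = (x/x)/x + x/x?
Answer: -235817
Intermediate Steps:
A(x) = 1 + 1/x (A(x) = 1/x + 1 = 1 + 1/x)
E = 5 (E = -3 - 2*((1 + 1)/1 - 6) = -3 - 2*(1*2 - 6) = -3 - 2*(2 - 6) = -3 - 2*(-4) = -3 + 8 = 5)
L(I) = -2 + 10*I (L(I) = -2 + I*10 = -2 + 10*I)
-235769 - L(E) = -235769 - (-2 + 10*5) = -235769 - (-2 + 50) = -235769 - 1*48 = -235769 - 48 = -235817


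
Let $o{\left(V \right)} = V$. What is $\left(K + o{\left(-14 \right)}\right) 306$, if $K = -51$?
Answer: $-19890$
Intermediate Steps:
$\left(K + o{\left(-14 \right)}\right) 306 = \left(-51 - 14\right) 306 = \left(-65\right) 306 = -19890$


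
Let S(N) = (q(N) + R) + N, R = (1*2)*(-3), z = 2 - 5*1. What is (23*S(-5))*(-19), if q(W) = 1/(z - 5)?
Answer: 38893/8 ≈ 4861.6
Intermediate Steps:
z = -3 (z = 2 - 5 = -3)
q(W) = -1/8 (q(W) = 1/(-3 - 5) = 1/(-8) = -1/8)
R = -6 (R = 2*(-3) = -6)
S(N) = -49/8 + N (S(N) = (-1/8 - 6) + N = -49/8 + N)
(23*S(-5))*(-19) = (23*(-49/8 - 5))*(-19) = (23*(-89/8))*(-19) = -2047/8*(-19) = 38893/8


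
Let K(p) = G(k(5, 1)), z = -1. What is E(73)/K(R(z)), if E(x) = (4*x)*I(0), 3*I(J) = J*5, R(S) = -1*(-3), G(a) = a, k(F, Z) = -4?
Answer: 0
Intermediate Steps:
R(S) = 3
K(p) = -4
I(J) = 5*J/3 (I(J) = (J*5)/3 = (5*J)/3 = 5*J/3)
E(x) = 0 (E(x) = (4*x)*((5/3)*0) = (4*x)*0 = 0)
E(73)/K(R(z)) = 0/(-4) = 0*(-1/4) = 0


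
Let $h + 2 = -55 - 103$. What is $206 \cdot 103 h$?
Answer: $-3394880$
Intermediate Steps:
$h = -160$ ($h = -2 - 158 = -160$)
$206 \cdot 103 h = 206 \cdot 103 \left(-160\right) = 21218 \left(-160\right) = -3394880$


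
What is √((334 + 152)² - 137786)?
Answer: √98410 ≈ 313.70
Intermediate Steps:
√((334 + 152)² - 137786) = √(486² - 137786) = √(236196 - 137786) = √98410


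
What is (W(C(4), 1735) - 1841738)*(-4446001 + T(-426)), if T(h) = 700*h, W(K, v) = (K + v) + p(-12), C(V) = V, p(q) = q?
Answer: 8729382026211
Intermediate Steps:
W(K, v) = -12 + K + v (W(K, v) = (K + v) - 12 = -12 + K + v)
(W(C(4), 1735) - 1841738)*(-4446001 + T(-426)) = ((-12 + 4 + 1735) - 1841738)*(-4446001 + 700*(-426)) = (1727 - 1841738)*(-4446001 - 298200) = -1840011*(-4744201) = 8729382026211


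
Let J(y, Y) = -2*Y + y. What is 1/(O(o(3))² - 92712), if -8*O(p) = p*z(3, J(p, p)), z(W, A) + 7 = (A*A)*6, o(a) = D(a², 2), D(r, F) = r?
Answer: 64/12651153 ≈ 5.0588e-6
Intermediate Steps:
J(y, Y) = y - 2*Y
o(a) = a²
z(W, A) = -7 + 6*A² (z(W, A) = -7 + (A*A)*6 = -7 + A²*6 = -7 + 6*A²)
O(p) = -p*(-7 + 6*p²)/8 (O(p) = -p*(-7 + 6*(p - 2*p)²)/8 = -p*(-7 + 6*(-p)²)/8 = -p*(-7 + 6*p²)/8)
1/(O(o(3))² - 92712) = 1/(((⅛)*3²*(7 - 6*(3²)²))² - 92712) = 1/(((⅛)*9*(7 - 6*9²))² - 92712) = 1/(((⅛)*9*(7 - 6*81))² - 92712) = 1/(((⅛)*9*(7 - 486))² - 92712) = 1/(((⅛)*9*(-479))² - 92712) = 1/((-4311/8)² - 92712) = 1/(18584721/64 - 92712) = 1/(12651153/64) = 64/12651153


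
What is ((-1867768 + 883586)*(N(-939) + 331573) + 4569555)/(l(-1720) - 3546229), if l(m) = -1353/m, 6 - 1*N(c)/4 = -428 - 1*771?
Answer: 569435869470120/6099512527 ≈ 93358.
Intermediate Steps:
N(c) = 4820 (N(c) = 24 - 4*(-428 - 1*771) = 24 - 4*(-428 - 771) = 24 - 4*(-1199) = 24 + 4796 = 4820)
((-1867768 + 883586)*(N(-939) + 331573) + 4569555)/(l(-1720) - 3546229) = ((-1867768 + 883586)*(4820 + 331573) + 4569555)/(-1353/(-1720) - 3546229) = (-984182*336393 + 4569555)/(-1353*(-1/1720) - 3546229) = (-331071935526 + 4569555)/(1353/1720 - 3546229) = -331067365971/(-6099512527/1720) = -331067365971*(-1720/6099512527) = 569435869470120/6099512527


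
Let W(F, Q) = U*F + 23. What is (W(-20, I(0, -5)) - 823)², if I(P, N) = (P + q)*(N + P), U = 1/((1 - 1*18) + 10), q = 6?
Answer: 31136400/49 ≈ 6.3544e+5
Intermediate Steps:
U = -⅐ (U = 1/((1 - 18) + 10) = 1/(-17 + 10) = 1/(-7) = -⅐ ≈ -0.14286)
I(P, N) = (6 + P)*(N + P) (I(P, N) = (P + 6)*(N + P) = (6 + P)*(N + P))
W(F, Q) = 23 - F/7 (W(F, Q) = -F/7 + 23 = 23 - F/7)
(W(-20, I(0, -5)) - 823)² = ((23 - ⅐*(-20)) - 823)² = ((23 + 20/7) - 823)² = (181/7 - 823)² = (-5580/7)² = 31136400/49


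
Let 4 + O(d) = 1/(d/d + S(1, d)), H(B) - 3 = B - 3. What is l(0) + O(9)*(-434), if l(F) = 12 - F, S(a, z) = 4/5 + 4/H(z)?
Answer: 157018/101 ≈ 1554.6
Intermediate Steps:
H(B) = B (H(B) = 3 + (B - 3) = 3 + (-3 + B) = B)
S(a, z) = ⅘ + 4/z (S(a, z) = 4/5 + 4/z = 4*(⅕) + 4/z = ⅘ + 4/z)
O(d) = -4 + 1/(9/5 + 4/d) (O(d) = -4 + 1/(d/d + (⅘ + 4/d)) = -4 + 1/(1 + (⅘ + 4/d)) = -4 + 1/(9/5 + 4/d))
l(0) + O(9)*(-434) = (12 - 1*0) + ((-80 - 31*9)/(20 + 9*9))*(-434) = (12 + 0) + ((-80 - 279)/(20 + 81))*(-434) = 12 + (-359/101)*(-434) = 12 + ((1/101)*(-359))*(-434) = 12 - 359/101*(-434) = 12 + 155806/101 = 157018/101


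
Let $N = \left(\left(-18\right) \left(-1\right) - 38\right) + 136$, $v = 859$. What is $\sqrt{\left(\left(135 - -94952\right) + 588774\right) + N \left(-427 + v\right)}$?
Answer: $\sqrt{733973} \approx 856.72$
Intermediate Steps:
$N = 116$ ($N = \left(18 - 38\right) + 136 = -20 + 136 = 116$)
$\sqrt{\left(\left(135 - -94952\right) + 588774\right) + N \left(-427 + v\right)} = \sqrt{\left(\left(135 - -94952\right) + 588774\right) + 116 \left(-427 + 859\right)} = \sqrt{\left(\left(135 + 94952\right) + 588774\right) + 116 \cdot 432} = \sqrt{\left(95087 + 588774\right) + 50112} = \sqrt{683861 + 50112} = \sqrt{733973}$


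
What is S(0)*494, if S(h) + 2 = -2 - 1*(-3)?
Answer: -494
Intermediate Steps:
S(h) = -1 (S(h) = -2 + (-2 - 1*(-3)) = -2 + (-2 + 3) = -2 + 1 = -1)
S(0)*494 = -1*494 = -494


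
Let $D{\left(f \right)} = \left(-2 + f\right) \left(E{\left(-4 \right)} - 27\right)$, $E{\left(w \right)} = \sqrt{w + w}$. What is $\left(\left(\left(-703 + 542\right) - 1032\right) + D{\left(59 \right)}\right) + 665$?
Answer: $-2067 + 114 i \sqrt{2} \approx -2067.0 + 161.22 i$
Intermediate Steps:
$E{\left(w \right)} = \sqrt{2} \sqrt{w}$ ($E{\left(w \right)} = \sqrt{2 w} = \sqrt{2} \sqrt{w}$)
$D{\left(f \right)} = \left(-27 + 2 i \sqrt{2}\right) \left(-2 + f\right)$ ($D{\left(f \right)} = \left(-2 + f\right) \left(\sqrt{2} \sqrt{-4} - 27\right) = \left(-2 + f\right) \left(\sqrt{2} \cdot 2 i - 27\right) = \left(-2 + f\right) \left(2 i \sqrt{2} - 27\right) = \left(-2 + f\right) \left(-27 + 2 i \sqrt{2}\right) = \left(-27 + 2 i \sqrt{2}\right) \left(-2 + f\right)$)
$\left(\left(\left(-703 + 542\right) - 1032\right) + D{\left(59 \right)}\right) + 665 = \left(\left(\left(-703 + 542\right) - 1032\right) + \left(54 - 1593 - 4 i \sqrt{2} + 2 i 59 \sqrt{2}\right)\right) + 665 = \left(\left(-161 - 1032\right) + \left(54 - 1593 - 4 i \sqrt{2} + 118 i \sqrt{2}\right)\right) + 665 = \left(-1193 - \left(1539 - 114 i \sqrt{2}\right)\right) + 665 = \left(-2732 + 114 i \sqrt{2}\right) + 665 = -2067 + 114 i \sqrt{2}$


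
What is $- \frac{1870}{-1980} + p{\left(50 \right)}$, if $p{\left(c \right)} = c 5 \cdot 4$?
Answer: $\frac{18017}{18} \approx 1000.9$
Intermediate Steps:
$p{\left(c \right)} = 20 c$ ($p{\left(c \right)} = 5 c 4 = 20 c$)
$- \frac{1870}{-1980} + p{\left(50 \right)} = - \frac{1870}{-1980} + 20 \cdot 50 = \left(-1870\right) \left(- \frac{1}{1980}\right) + 1000 = \frac{17}{18} + 1000 = \frac{18017}{18}$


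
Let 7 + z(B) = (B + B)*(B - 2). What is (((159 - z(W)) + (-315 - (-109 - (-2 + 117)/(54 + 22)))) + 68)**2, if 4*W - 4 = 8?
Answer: 3193369/5776 ≈ 552.87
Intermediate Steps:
W = 3 (W = 1 + (1/4)*8 = 1 + 2 = 3)
z(B) = -7 + 2*B*(-2 + B) (z(B) = -7 + (B + B)*(B - 2) = -7 + (2*B)*(-2 + B) = -7 + 2*B*(-2 + B))
(((159 - z(W)) + (-315 - (-109 - (-2 + 117)/(54 + 22)))) + 68)**2 = (((159 - (-7 - 4*3 + 2*3**2)) + (-315 - (-109 - (-2 + 117)/(54 + 22)))) + 68)**2 = (((159 - (-7 - 12 + 2*9)) + (-315 - (-109 - 115/76))) + 68)**2 = (((159 - (-7 - 12 + 18)) + (-315 - (-109 - 115/76))) + 68)**2 = (((159 - 1*(-1)) + (-315 - (-109 - 1*115/76))) + 68)**2 = (((159 + 1) + (-315 - (-109 - 115/76))) + 68)**2 = ((160 + (-315 - 1*(-8399/76))) + 68)**2 = ((160 + (-315 + 8399/76)) + 68)**2 = ((160 - 15541/76) + 68)**2 = (-3381/76 + 68)**2 = (1787/76)**2 = 3193369/5776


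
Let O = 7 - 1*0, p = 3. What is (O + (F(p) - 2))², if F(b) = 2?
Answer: 49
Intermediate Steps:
O = 7 (O = 7 + 0 = 7)
(O + (F(p) - 2))² = (7 + (2 - 2))² = (7 + 0)² = 7² = 49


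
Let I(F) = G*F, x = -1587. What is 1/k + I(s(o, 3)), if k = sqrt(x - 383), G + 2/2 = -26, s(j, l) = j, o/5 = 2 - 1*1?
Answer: -135 - I*sqrt(1970)/1970 ≈ -135.0 - 0.02253*I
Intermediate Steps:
o = 5 (o = 5*(2 - 1*1) = 5*(2 - 1) = 5*1 = 5)
G = -27 (G = -1 - 26 = -27)
I(F) = -27*F
k = I*sqrt(1970) (k = sqrt(-1587 - 383) = sqrt(-1970) = I*sqrt(1970) ≈ 44.385*I)
1/k + I(s(o, 3)) = 1/(I*sqrt(1970)) - 27*5 = -I*sqrt(1970)/1970 - 135 = -135 - I*sqrt(1970)/1970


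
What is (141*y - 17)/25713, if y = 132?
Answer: 18595/25713 ≈ 0.72318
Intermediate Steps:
(141*y - 17)/25713 = (141*132 - 17)/25713 = (18612 - 17)*(1/25713) = 18595*(1/25713) = 18595/25713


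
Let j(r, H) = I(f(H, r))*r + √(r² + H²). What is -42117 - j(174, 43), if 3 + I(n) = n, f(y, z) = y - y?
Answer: -41595 - 5*√1285 ≈ -41774.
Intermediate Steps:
f(y, z) = 0
I(n) = -3 + n
j(r, H) = √(H² + r²) - 3*r (j(r, H) = (-3 + 0)*r + √(r² + H²) = -3*r + √(H² + r²) = √(H² + r²) - 3*r)
-42117 - j(174, 43) = -42117 - (√(43² + 174²) - 3*174) = -42117 - (√(1849 + 30276) - 522) = -42117 - (√32125 - 522) = -42117 - (5*√1285 - 522) = -42117 - (-522 + 5*√1285) = -42117 + (522 - 5*√1285) = -41595 - 5*√1285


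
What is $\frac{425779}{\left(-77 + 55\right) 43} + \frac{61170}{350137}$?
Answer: $- \frac{149023114903}{331229602} \approx -449.91$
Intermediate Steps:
$\frac{425779}{\left(-77 + 55\right) 43} + \frac{61170}{350137} = \frac{425779}{\left(-22\right) 43} + 61170 \cdot \frac{1}{350137} = \frac{425779}{-946} + \frac{61170}{350137} = 425779 \left(- \frac{1}{946}\right) + \frac{61170}{350137} = - \frac{425779}{946} + \frac{61170}{350137} = - \frac{149023114903}{331229602}$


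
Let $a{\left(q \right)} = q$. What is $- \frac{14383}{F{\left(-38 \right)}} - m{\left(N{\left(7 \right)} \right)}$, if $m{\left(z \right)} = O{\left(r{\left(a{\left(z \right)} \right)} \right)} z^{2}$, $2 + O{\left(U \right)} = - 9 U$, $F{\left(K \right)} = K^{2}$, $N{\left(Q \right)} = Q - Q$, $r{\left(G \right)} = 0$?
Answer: $- \frac{757}{76} \approx -9.9605$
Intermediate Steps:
$N{\left(Q \right)} = 0$
$O{\left(U \right)} = -2 - 9 U$
$m{\left(z \right)} = - 2 z^{2}$ ($m{\left(z \right)} = \left(-2 - 0\right) z^{2} = \left(-2 + 0\right) z^{2} = - 2 z^{2}$)
$- \frac{14383}{F{\left(-38 \right)}} - m{\left(N{\left(7 \right)} \right)} = - \frac{14383}{\left(-38\right)^{2}} - - 2 \cdot 0^{2} = - \frac{14383}{1444} - \left(-2\right) 0 = \left(-14383\right) \frac{1}{1444} - 0 = - \frac{757}{76} + 0 = - \frac{757}{76}$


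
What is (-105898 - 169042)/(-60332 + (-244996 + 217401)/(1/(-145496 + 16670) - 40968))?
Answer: 725531408430430/159206635025719 ≈ 4.5572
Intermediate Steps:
(-105898 - 169042)/(-60332 + (-244996 + 217401)/(1/(-145496 + 16670) - 40968)) = -274940/(-60332 - 27595/(1/(-128826) - 40968)) = -274940/(-60332 - 27595/(-1/128826 - 40968)) = -274940/(-60332 - 27595/(-5277743569/128826)) = -274940/(-60332 - 27595*(-128826/5277743569)) = -274940/(-60332 + 3554953470/5277743569) = -274940/(-318413270051438/5277743569) = -274940*(-5277743569/318413270051438) = 725531408430430/159206635025719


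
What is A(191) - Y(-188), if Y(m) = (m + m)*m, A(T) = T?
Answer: -70497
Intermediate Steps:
Y(m) = 2*m² (Y(m) = (2*m)*m = 2*m²)
A(191) - Y(-188) = 191 - 2*(-188)² = 191 - 2*35344 = 191 - 1*70688 = 191 - 70688 = -70497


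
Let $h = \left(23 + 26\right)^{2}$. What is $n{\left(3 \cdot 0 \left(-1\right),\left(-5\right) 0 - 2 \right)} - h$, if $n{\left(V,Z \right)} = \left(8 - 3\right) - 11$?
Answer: $-2407$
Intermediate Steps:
$n{\left(V,Z \right)} = -6$ ($n{\left(V,Z \right)} = \left(8 - 3\right) - 11 = 5 - 11 = -6$)
$h = 2401$ ($h = 49^{2} = 2401$)
$n{\left(3 \cdot 0 \left(-1\right),\left(-5\right) 0 - 2 \right)} - h = -6 - 2401 = -2407$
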